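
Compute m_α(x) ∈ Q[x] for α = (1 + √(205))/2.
m_α(x) = x^2 - x - 51

From 2α - 1 = √(205), squaring gives (2α - 1)^2 = 205, i.e. 4α^2 - 4α + 1 = 205, so α^2 - α + (1 - 205)/4 = 0. Since 205 ≡ 1 (mod 4), (1 - 205)/4 = -51 ∈ Z. The polynomial x^2 - x - 51 has discriminant 1 - 4·(-51) = 205, which is not a perfect square in Q (d = 205 is squarefree and ≠ 1), so x^2 - x - 51 is irreducible over Q. It is the minimal polynomial of α.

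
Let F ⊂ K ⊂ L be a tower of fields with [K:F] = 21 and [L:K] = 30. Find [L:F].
[L:F] = 630

The tower law says that for any tower of field extensions F ⊂ K ⊂ L with finite degrees, [L:F] = [L:K] · [K:F]. Here this gives [L:F] = 30 · 21 = 630.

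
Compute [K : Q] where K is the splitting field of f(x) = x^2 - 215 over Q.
[K : Q] = 2

f(x) = x^2 - 215 factors as (x - √215)(x + √215). The splitting field is K = Q(√215). Since 215 is squarefree and > 1, it is not a perfect square, so x^2 - 215 is irreducible over Q and [Q(√215) : Q] = 2. Hence [K : Q] = 2.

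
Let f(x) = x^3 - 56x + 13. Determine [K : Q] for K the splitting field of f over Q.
[K : Q] = 6

By the rational root test, any rational root of the monic integer polynomial f(x) = x^3 - 56x + 13 must be an integer dividing the constant term 13, i.e. one of ±{1, 13}. Evaluating: f(1) = -42, f(-1) = 68, f(13) = 1482, f(-13) = -1456; none is 0, so f has no rational root and is therefore irreducible over Q (a cubic with no linear factor over a field is irreducible). For an irreducible cubic, the Galois group is A_3 or S_3 according as the discriminant disc(f) = -4a^3 - 27b^2 = -4·(-56)^3 - 27·(13)^2 = 697901 is or is not a square in Q. Here disc(f) = 697901 is not a perfect square in Q, so the Galois group of f over Q is not contained in A_3 and must be all of S_3. The splitting field has degree |S_3| = 6 over Q, so [K : Q] = 6.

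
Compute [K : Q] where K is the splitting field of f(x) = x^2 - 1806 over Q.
[K : Q] = 2

f(x) = x^2 - 1806 factors as (x - √1806)(x + √1806). The splitting field is K = Q(√1806). Since 1806 is squarefree and > 1, it is not a perfect square, so x^2 - 1806 is irreducible over Q and [Q(√1806) : Q] = 2. Hence [K : Q] = 2.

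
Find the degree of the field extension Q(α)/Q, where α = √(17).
[Q(α):Q] = 2

[Q(α):Q] equals the degree of the minimal polynomial of α. Here α^2 = 17 and x^2 - 17 is irreducible (d = 17 is squarefree, ≠ 1, hence not a square), so deg(m_α) = 2. Thus [Q(α):Q] = 2.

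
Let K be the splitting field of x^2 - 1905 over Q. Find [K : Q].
[K : Q] = 2

f(x) = x^2 - 1905 factors as (x - √1905)(x + √1905). The splitting field is K = Q(√1905). Since 1905 is squarefree and > 1, it is not a perfect square, so x^2 - 1905 is irreducible over Q and [Q(√1905) : Q] = 2. Hence [K : Q] = 2.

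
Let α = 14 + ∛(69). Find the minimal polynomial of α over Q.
m_α(x) = x^3 - 42x^2 + 588x - 2813

Set β = α - 14 = ∛(69), so β^3 = 69. Then (α - 14)^3 - 69 = 0, i.e. α is a root of g(x) = (x - 14)^3 - 69 = x^3 - 42x^2 + 588x - 2813. Since g(x) = h(x - 14) where h(x) = x^3 - 69, and h is irreducible over Q (because 69 is not a perfect cube, so h has no rational root, and a monic cubic with no rational root is irreducible), g is also irreducible (irreducibility is preserved under the substitution x → x - 14). Hence m_α(x) = x^3 - 42x^2 + 588x - 2813.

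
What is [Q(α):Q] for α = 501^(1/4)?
[Q(α):Q] = 4

α is a root of x^4 - 501. By Eisenstein's criterion at the prime p = 3 (which divides the constant term 501 but p^2 = 9 does not, since 501 is squarefree), x^4 - 501 is irreducible over Q. Hence [Q(α):Q] = 4.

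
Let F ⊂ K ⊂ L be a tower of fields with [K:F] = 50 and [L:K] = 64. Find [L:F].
[L:F] = 3200

The tower law says that for any tower of field extensions F ⊂ K ⊂ L with finite degrees, [L:F] = [L:K] · [K:F]. Here this gives [L:F] = 64 · 50 = 3200.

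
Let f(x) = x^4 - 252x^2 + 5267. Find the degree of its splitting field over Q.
[K : Q] = 4

Solving the quadratic in x^2: x^2 = (252 ± √(252^2 - 4·5267))/2 = (252 ± √42436)/2 = (252 ± 206)/2, giving x^2 = 229 or x^2 = 23. So f(x) = (x^2 - 229)(x^2 - 23) and the roots of f are ±√229, ±√23. Hence the splitting field is K = Q(√229, √23). Since 229 and 23 are distinct squarefree integers > 1, their product 5267 is not a perfect square, so √23 ∉ Q(√229). By the tower law [K:Q] = [Q(√229,√23):Q(√229)] · [Q(√229):Q] = 2 · 2 = 4.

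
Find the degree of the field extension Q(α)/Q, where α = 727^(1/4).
[Q(α):Q] = 4

α is a root of x^4 - 727. By Eisenstein's criterion at the prime p = 727 (which divides the constant term 727 but p^2 = 528529 does not, since 727 is squarefree), x^4 - 727 is irreducible over Q. Hence [Q(α):Q] = 4.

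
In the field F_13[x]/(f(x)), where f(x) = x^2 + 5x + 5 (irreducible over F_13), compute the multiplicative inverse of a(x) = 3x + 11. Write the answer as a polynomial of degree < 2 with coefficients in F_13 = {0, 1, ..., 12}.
a(x)^(-1) ≡ 10x + 9 (mod f(x))

Since f is irreducible over F_13, F_13[x]/(f) is a field and a(x) ≠ 0 has an inverse. Apply the extended Euclidean algorithm to f(x) and a(x) in F_13[x]: f(x) = (9x + 12)·a(x) + (3). The last nonzero remainder is the constant 3 = gcd(f, a) in F_13. Back-substituting through the division chain expresses 3 = s(x)·a(x) + t(x)·f(x) with s(x) ≡ 4x + 1 (mod f), so (4x + 1)·a(x) ≡ 3 (mod f). Multiplying by 3^(-1) ≡ 9 in F_13 gives a(x)^(-1) ≡ 9·(4x + 1) ≡ 10x + 9 (mod f). Check: (3x + 11)·(10x + 9) = 4x^2 + 7x + 8 ≡ 1 (mod x^2 + 5x + 5).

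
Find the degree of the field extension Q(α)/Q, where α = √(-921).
[Q(α):Q] = 2

[Q(α):Q] equals the degree of the minimal polynomial of α. Here α^2 = -921 and x^2 + 921 is irreducible (d = -921 is squarefree, ≠ 1, hence not a square), so deg(m_α) = 2. Thus [Q(α):Q] = 2.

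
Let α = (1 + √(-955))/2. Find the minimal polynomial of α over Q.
m_α(x) = x^2 - x + 239

From 2α - 1 = √(-955), squaring gives (2α - 1)^2 = -955, i.e. 4α^2 - 4α + 1 = -955, so α^2 - α + (1 + 955)/4 = 0. Since -955 ≡ 1 (mod 4), (1 + 955)/4 = 239 ∈ Z. The polynomial x^2 - x + 239 has discriminant 1 - 4·(239) = -955, which is not a perfect square in Q (d = -955 is squarefree and ≠ 1), so x^2 - x + 239 is irreducible over Q. It is the minimal polynomial of α.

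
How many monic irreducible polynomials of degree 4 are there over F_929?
There are 186209726160 monic irreducible polynomials of degree 4 over F_929

Each element of F_{929^4} that lies in no proper subfield is a root of exactly one monic irreducible of degree 4 over F_929, and each such polynomial has 4 distinct roots in F_{929^4}. By Möbius inversion the count is N_929(4) = (1/4) Σ_{d|4} μ(4/d) · 929^d = (1/4)(μ(4)·929^1 + μ(2)·929^2 + μ(1)·929^4) = 744838904640/4 = 186209726160.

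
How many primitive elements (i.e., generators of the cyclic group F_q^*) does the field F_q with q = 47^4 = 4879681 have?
There are φ(4879680) = 1081344 primitive elements

F_q^* is cyclic of order q - 1 = 4879680. A cyclic group of order m has exactly φ(m) generators. Here m = 4879680 = 2^6 · 3 · 5 · 13 · 17 · 23, so the number of primitive elements is φ(4879680) = 1081344.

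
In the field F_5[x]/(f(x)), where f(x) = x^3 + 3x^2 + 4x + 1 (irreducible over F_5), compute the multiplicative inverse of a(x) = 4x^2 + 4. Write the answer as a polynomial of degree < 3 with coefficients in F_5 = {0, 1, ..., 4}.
a(x)^(-1) ≡ 4x^2 + 3x (mod f(x))

Since f is irreducible over F_5, F_5[x]/(f) is a field and a(x) ≠ 0 has an inverse. Apply the extended Euclidean algorithm to f(x) and a(x) in F_5[x]: f(x) = (4x + 2)·a(x) + (3x + 3);  a(x) = (3x + 2)·(3x + 3) + (3). The last nonzero remainder is the constant 3 = gcd(f, a) in F_5. Back-substituting through the division chain expresses 3 = s(x)·a(x) + t(x)·f(x) with s(x) ≡ 2x^2 + 4x (mod f), so (2x^2 + 4x)·a(x) ≡ 3 (mod f). Multiplying by 3^(-1) ≡ 2 in F_5 gives a(x)^(-1) ≡ 2·(2x^2 + 4x) ≡ 4x^2 + 3x (mod f). Check: (4x^2 + 4)·(4x^2 + 3x) = x^4 + 2x^3 + x^2 + 2x ≡ 1 (mod x^3 + 3x^2 + 4x + 1).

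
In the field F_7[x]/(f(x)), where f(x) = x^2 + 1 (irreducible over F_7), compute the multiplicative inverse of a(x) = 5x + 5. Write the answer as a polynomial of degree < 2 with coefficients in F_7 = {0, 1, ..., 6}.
a(x)^(-1) ≡ 2x + 5 (mod f(x))

Since f is irreducible over F_7, F_7[x]/(f) is a field and a(x) ≠ 0 has an inverse. Apply the extended Euclidean algorithm to f(x) and a(x) in F_7[x]: f(x) = (3x + 4)·a(x) + (2). The last nonzero remainder is the constant 2 = gcd(f, a) in F_7. Back-substituting through the division chain expresses 2 = s(x)·a(x) + t(x)·f(x) with s(x) ≡ 4x + 3 (mod f), so (4x + 3)·a(x) ≡ 2 (mod f). Multiplying by 2^(-1) ≡ 4 in F_7 gives a(x)^(-1) ≡ 4·(4x + 3) ≡ 2x + 5 (mod f). Check: (5x + 5)·(2x + 5) = 3x^2 + 4 ≡ 1 (mod x^2 + 1).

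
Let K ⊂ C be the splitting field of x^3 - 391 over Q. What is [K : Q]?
[K : Q] = 6

The roots of x^3 - 391 are ∛391, ω∛391, ω^2∛391 where ω = e^(2πi/3) is a primitive cube root of unity, so K = Q(∛391, ω). Now [Q(∛391):Q] = 3 (since 391 is not a perfect cube, x^3 - 391 is irreducible) and [Q(ω):Q] = 2. Both 2 and 3 divide [K:Q], and [K:Q] ≤ 3·2 = 6, so [K:Q] = 6. (Equivalently: Q(∛391) ⊂ R but ω ∉ R, so [K : Q(∛391)] = 2.)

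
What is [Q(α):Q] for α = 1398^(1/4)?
[Q(α):Q] = 4

α is a root of x^4 - 1398. By Eisenstein's criterion at the prime p = 2 (which divides the constant term 1398 but p^2 = 4 does not, since 1398 is squarefree), x^4 - 1398 is irreducible over Q. Hence [Q(α):Q] = 4.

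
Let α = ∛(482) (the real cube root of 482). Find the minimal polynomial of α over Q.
m_α(x) = x^3 - 482

α satisfies α^3 = 482, so x^3 - 482 annihilates α. By the rational root test, a rational root p/q (in lowest terms) of x^3 - 482 would satisfy p^3 = 482 q^3, forcing q = 1 and p^3 = 482; but 482 is not a perfect cube, contradiction. A monic cubic over Q with no rational root is irreducible (any nontrivial factorization would include a linear factor). Hence x^3 - 482 is the minimal polynomial of α, and in particular [Q(α):Q] = 3.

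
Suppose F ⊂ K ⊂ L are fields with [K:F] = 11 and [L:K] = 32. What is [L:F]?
[L:F] = 352

The tower law says that for any tower of field extensions F ⊂ K ⊂ L with finite degrees, [L:F] = [L:K] · [K:F]. Here this gives [L:F] = 32 · 11 = 352.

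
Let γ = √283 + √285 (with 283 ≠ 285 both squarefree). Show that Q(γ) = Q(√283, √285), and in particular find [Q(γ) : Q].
[Q(γ) : Q] = 4 (equivalently, Q(γ) = Q(√283, √285))

Obviously Q(γ) ⊆ Q(√283, √285), and [Q(√283, √285):Q] = 4 (since 283, 285 are distinct squarefree integers > 1 with 80655 not a perfect square). To show equality we compute the minimal polynomial of γ. From γ = √283 + √285: γ^2 = 283 + 2√(80655) + 285 = 568 + 2√(80655), so γ^2 - 568 = 2√(80655); squaring, (γ^2 - 568)^2 = 4·80655, i.e. γ^4 - 1136γ^2 + 322624 - 322620 = 0, i.e. γ^4 - 1136γ^2 + 4 = 0. So γ is a root of x^4 - 1136x^2 + 4. This polynomial is irreducible over Q: it has no rational root (each ±√283 ± √285 is irrational), and any factorization into two quadratics over Q would force √(80655) ∈ Q (pairing opposite roots) or √283, √285 ∈ Q (other pairings), all impossible. Hence [Q(γ):Q] = 4 = [Q(√283, √285):Q], so Q(γ) = Q(√283, √285).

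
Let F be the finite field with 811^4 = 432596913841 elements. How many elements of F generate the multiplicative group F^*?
There are φ(432596913840) = 85837086720 primitive elements

F_q^* is cyclic of order q - 1 = 432596913840. A cyclic group of order m has exactly φ(m) generators. Here m = 432596913840 = 2^4 · 3^4 · 5 · 7 · 13 · 29 · 41 · 617, so the number of primitive elements is φ(432596913840) = 85837086720.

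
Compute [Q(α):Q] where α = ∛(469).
[Q(α):Q] = 3

The minimal polynomial of α is x^3 - 469, irreducible over Q since 469 is not a perfect cube (so x^3 - 469 has no rational root). Hence [Q(α):Q] = deg(m_α) = 3.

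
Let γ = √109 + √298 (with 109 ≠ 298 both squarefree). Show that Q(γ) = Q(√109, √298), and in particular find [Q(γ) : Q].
[Q(γ) : Q] = 4 (equivalently, Q(γ) = Q(√109, √298))

Obviously Q(γ) ⊆ Q(√109, √298), and [Q(√109, √298):Q] = 4 (since 109, 298 are distinct squarefree integers > 1 with 32482 not a perfect square). To show equality we compute the minimal polynomial of γ. From γ = √109 + √298: γ^2 = 109 + 2√(32482) + 298 = 407 + 2√(32482), so γ^2 - 407 = 2√(32482); squaring, (γ^2 - 407)^2 = 4·32482, i.e. γ^4 - 814γ^2 + 165649 - 129928 = 0, i.e. γ^4 - 814γ^2 + 35721 = 0. So γ is a root of x^4 - 814x^2 + 35721. This polynomial is irreducible over Q: it has no rational root (each ±√109 ± √298 is irrational), and any factorization into two quadratics over Q would force √(32482) ∈ Q (pairing opposite roots) or √109, √298 ∈ Q (other pairings), all impossible. Hence [Q(γ):Q] = 4 = [Q(√109, √298):Q], so Q(γ) = Q(√109, √298).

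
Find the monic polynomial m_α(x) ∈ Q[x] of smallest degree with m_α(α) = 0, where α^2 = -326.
m_α(x) = x^2 + 326

α satisfies α^2 + 326 = 0, so x^2 + 326 annihilates α. Since d = -326 is squarefree and ≠ 1, it is not a perfect square in Q, so x^2 + 326 has no rational root and is therefore irreducible over Q (a degree-2 polynomial over a field is irreducible iff it has no root). Hence m_α(x) = x^2 + 326.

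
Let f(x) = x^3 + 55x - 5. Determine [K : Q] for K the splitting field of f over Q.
[K : Q] = 6

By the rational root test, any rational root of the monic integer polynomial f(x) = x^3 + 55x - 5 must be an integer dividing the constant term -5, i.e. one of ±{1, 5}. Evaluating: f(1) = 51, f(-1) = -61, f(5) = 395, f(-5) = -405; none is 0, so f has no rational root and is therefore irreducible over Q (a cubic with no linear factor over a field is irreducible). For an irreducible cubic, the Galois group is A_3 or S_3 according as the discriminant disc(f) = -4a^3 - 27b^2 = -4·(55)^3 - 27·(-5)^2 = -666175 is or is not a square in Q. Here disc(f) = -666175 is not a perfect square in Q, so the Galois group of f over Q is not contained in A_3 and must be all of S_3. The splitting field has degree |S_3| = 6 over Q, so [K : Q] = 6.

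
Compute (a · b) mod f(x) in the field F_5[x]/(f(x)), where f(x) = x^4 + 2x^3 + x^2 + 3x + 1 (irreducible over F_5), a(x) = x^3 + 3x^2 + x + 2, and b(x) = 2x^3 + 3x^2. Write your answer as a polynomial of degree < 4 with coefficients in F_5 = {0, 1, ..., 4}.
a · b ≡ 3x^3 + 3x + 1 (mod f(x))

Multiply in F_5[x]: a(x)·b(x) = (x^3 + 3x^2 + x + 2)·(2x^3 + 3x^2) = 2x^6 + 4x^5 + x^4 + 2x^3 + x^2. This has degree ≥ 4, so divide by f(x) over F_5: 2x^6 + 4x^5 + x^4 + 2x^3 + x^2 = (2x^2 + 4)·(x^4 + 2x^3 + x^2 + 3x + 1) + (3x^3 + 3x + 1). Hence a·b ≡ 3x^3 + 3x + 1 (mod f). (F_5[x]/(f) is a field with 5^4 = 625 elements since f is irreducible of degree 4.)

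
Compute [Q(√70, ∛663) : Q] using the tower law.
[Q(√70, ∛663) : Q] = 6

Let L = Q(√70, ∛663). Since Q(√70) ⊂ L and [Q(√70):Q] = 2, the tower law gives 2 | [L:Q]. Likewise Q(∛663) ⊂ L with [Q(∛663):Q] = 3 (because 663 is not a perfect cube), so 3 | [L:Q]. As gcd(2,3) = 1, [L:Q] is divisible by 6. Conversely L is generated over Q by √70 and ∛663, so [L:Q] ≤ 2·3 = 6. Therefore [Q(√70, ∛663) : Q] = 6.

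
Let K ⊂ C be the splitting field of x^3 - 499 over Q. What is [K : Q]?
[K : Q] = 6

The roots of x^3 - 499 are ∛499, ω∛499, ω^2∛499 where ω = e^(2πi/3) is a primitive cube root of unity, so K = Q(∛499, ω). Now [Q(∛499):Q] = 3 (since 499 is not a perfect cube, x^3 - 499 is irreducible) and [Q(ω):Q] = 2. Both 2 and 3 divide [K:Q], and [K:Q] ≤ 3·2 = 6, so [K:Q] = 6. (Equivalently: Q(∛499) ⊂ R but ω ∉ R, so [K : Q(∛499)] = 2.)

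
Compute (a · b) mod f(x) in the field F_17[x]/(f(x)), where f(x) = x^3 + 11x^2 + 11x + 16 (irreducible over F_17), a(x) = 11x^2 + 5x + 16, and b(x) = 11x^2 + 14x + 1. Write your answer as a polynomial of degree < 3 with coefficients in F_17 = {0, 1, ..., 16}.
a · b ≡ 14x^2 + 10x + 16 (mod f(x))

Multiply in F_17[x]: a(x)·b(x) = (11x^2 + 5x + 16)·(11x^2 + 14x + 1) = 2x^4 + 5x^3 + 2x^2 + 8x + 16. This has degree ≥ 3, so divide by f(x) over F_17: 2x^4 + 5x^3 + 2x^2 + 8x + 16 = (2x)·(x^3 + 11x^2 + 11x + 16) + (14x^2 + 10x + 16). Hence a·b ≡ 14x^2 + 10x + 16 (mod f). (F_17[x]/(f) is a field with 17^3 = 4913 elements since f is irreducible of degree 3.)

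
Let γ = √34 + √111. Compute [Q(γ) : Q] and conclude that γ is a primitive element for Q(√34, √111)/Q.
[Q(γ) : Q] = 4 (equivalently, Q(γ) = Q(√34, √111))

Obviously Q(γ) ⊆ Q(√34, √111), and [Q(√34, √111):Q] = 4 (since 34, 111 are distinct squarefree integers > 1 with 3774 not a perfect square). To show equality we compute the minimal polynomial of γ. From γ = √34 + √111: γ^2 = 34 + 2√(3774) + 111 = 145 + 2√(3774), so γ^2 - 145 = 2√(3774); squaring, (γ^2 - 145)^2 = 4·3774, i.e. γ^4 - 290γ^2 + 21025 - 15096 = 0, i.e. γ^4 - 290γ^2 + 5929 = 0. So γ is a root of x^4 - 290x^2 + 5929. This polynomial is irreducible over Q: it has no rational root (each ±√34 ± √111 is irrational), and any factorization into two quadratics over Q would force √(3774) ∈ Q (pairing opposite roots) or √34, √111 ∈ Q (other pairings), all impossible. Hence [Q(γ):Q] = 4 = [Q(√34, √111):Q], so Q(γ) = Q(√34, √111).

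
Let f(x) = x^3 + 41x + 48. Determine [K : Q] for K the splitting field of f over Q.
[K : Q] = 6

By the rational root test, any rational root of the monic integer polynomial f(x) = x^3 + 41x + 48 must be an integer dividing the constant term 48, i.e. one of ±{1, 2, 3, 4, 6, 8, 12, 16, 24, 48}. Evaluating: f(1) = 90, f(-1) = 6, f(2) = 138, f(-2) = -42, f(3) = 198, f(-3) = -102, f(4) = 276, f(-4) = -180, f(6) = 510, f(-6) = -414, f(8) = 888, f(-8) = -792, f(12) = 2268, f(-12) = -2172, f(16) = 4800, f(-16) = -4704, f(24) = 14856, f(-24) = -14760, f(48) = 112608, f(-48) = -112512; none is 0, so f has no rational root and is therefore irreducible over Q (a cubic with no linear factor over a field is irreducible). For an irreducible cubic, the Galois group is A_3 or S_3 according as the discriminant disc(f) = -4a^3 - 27b^2 = -4·(41)^3 - 27·(48)^2 = -337892 is or is not a square in Q. Here disc(f) = -337892 is not a perfect square in Q, so the Galois group of f over Q is not contained in A_3 and must be all of S_3. The splitting field has degree |S_3| = 6 over Q, so [K : Q] = 6.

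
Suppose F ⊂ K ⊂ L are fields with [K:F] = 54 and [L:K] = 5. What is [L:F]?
[L:F] = 270

The tower law says that for any tower of field extensions F ⊂ K ⊂ L with finite degrees, [L:F] = [L:K] · [K:F]. Here this gives [L:F] = 5 · 54 = 270.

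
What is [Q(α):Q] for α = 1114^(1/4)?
[Q(α):Q] = 4

α is a root of x^4 - 1114. By Eisenstein's criterion at the prime p = 2 (which divides the constant term 1114 but p^2 = 4 does not, since 1114 is squarefree), x^4 - 1114 is irreducible over Q. Hence [Q(α):Q] = 4.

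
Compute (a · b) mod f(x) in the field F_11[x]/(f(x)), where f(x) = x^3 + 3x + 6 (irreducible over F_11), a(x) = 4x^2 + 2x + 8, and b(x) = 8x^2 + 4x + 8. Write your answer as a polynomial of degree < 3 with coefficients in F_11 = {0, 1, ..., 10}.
a · b ≡ 8x^2 + 2x + 4 (mod f(x))

Multiply in F_11[x]: a(x)·b(x) = (4x^2 + 2x + 8)·(8x^2 + 4x + 8) = 10x^4 + 10x^3 + 5x^2 + 4x + 9. This has degree ≥ 3, so divide by f(x) over F_11: 10x^4 + 10x^3 + 5x^2 + 4x + 9 = (10x + 10)·(x^3 + 3x + 6) + (8x^2 + 2x + 4). Hence a·b ≡ 8x^2 + 2x + 4 (mod f). (F_11[x]/(f) is a field with 11^3 = 1331 elements since f is irreducible of degree 3.)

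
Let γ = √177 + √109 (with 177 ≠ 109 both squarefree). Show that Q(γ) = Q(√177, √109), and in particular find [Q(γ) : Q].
[Q(γ) : Q] = 4 (equivalently, Q(γ) = Q(√177, √109))

Obviously Q(γ) ⊆ Q(√177, √109), and [Q(√177, √109):Q] = 4 (since 177, 109 are distinct squarefree integers > 1 with 19293 not a perfect square). To show equality we compute the minimal polynomial of γ. From γ = √177 + √109: γ^2 = 177 + 2√(19293) + 109 = 286 + 2√(19293), so γ^2 - 286 = 2√(19293); squaring, (γ^2 - 286)^2 = 4·19293, i.e. γ^4 - 572γ^2 + 81796 - 77172 = 0, i.e. γ^4 - 572γ^2 + 4624 = 0. So γ is a root of x^4 - 572x^2 + 4624. This polynomial is irreducible over Q: it has no rational root (each ±√177 ± √109 is irrational), and any factorization into two quadratics over Q would force √(19293) ∈ Q (pairing opposite roots) or √177, √109 ∈ Q (other pairings), all impossible. Hence [Q(γ):Q] = 4 = [Q(√177, √109):Q], so Q(γ) = Q(√177, √109).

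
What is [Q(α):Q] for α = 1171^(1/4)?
[Q(α):Q] = 4

α is a root of x^4 - 1171. By Eisenstein's criterion at the prime p = 1171 (which divides the constant term 1171 but p^2 = 1371241 does not, since 1171 is squarefree), x^4 - 1171 is irreducible over Q. Hence [Q(α):Q] = 4.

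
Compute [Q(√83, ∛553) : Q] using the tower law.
[Q(√83, ∛553) : Q] = 6

Let L = Q(√83, ∛553). Since Q(√83) ⊂ L and [Q(√83):Q] = 2, the tower law gives 2 | [L:Q]. Likewise Q(∛553) ⊂ L with [Q(∛553):Q] = 3 (because 553 is not a perfect cube), so 3 | [L:Q]. As gcd(2,3) = 1, [L:Q] is divisible by 6. Conversely L is generated over Q by √83 and ∛553, so [L:Q] ≤ 2·3 = 6. Therefore [Q(√83, ∛553) : Q] = 6.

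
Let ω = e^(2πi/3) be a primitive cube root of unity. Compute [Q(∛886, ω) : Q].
[Q(∛886, ω) : Q] = 6

[Q(∛886):Q] = 3 (min poly x^3 - 886, irreducible since 886 is not a perfect cube). [Q(ω):Q] = 2 (min poly x^2 + x + 1). Since Q(∛886) ⊂ R and ω ∉ R, we have ω ∉ Q(∛886), so x^2 + x + 1 remains irreducible over Q(∛886) and [Q(∛886, ω) : Q(∛886)] = 2. By the tower law, [Q(∛886, ω) : Q] = 3 · 2 = 6. (In fact Q(∛886, ω) is the splitting field of x^3 - 886 over Q.)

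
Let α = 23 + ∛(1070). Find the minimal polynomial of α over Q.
m_α(x) = x^3 - 69x^2 + 1587x - 13237

Set β = α - 23 = ∛(1070), so β^3 = 1070. Then (α - 23)^3 - 1070 = 0, i.e. α is a root of g(x) = (x - 23)^3 - 1070 = x^3 - 69x^2 + 1587x - 13237. Since g(x) = h(x - 23) where h(x) = x^3 - 1070, and h is irreducible over Q (because 1070 is not a perfect cube, so h has no rational root, and a monic cubic with no rational root is irreducible), g is also irreducible (irreducibility is preserved under the substitution x → x - 23). Hence m_α(x) = x^3 - 69x^2 + 1587x - 13237.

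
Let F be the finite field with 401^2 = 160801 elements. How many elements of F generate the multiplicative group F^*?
There are φ(160800) = 42240 primitive elements

F_q^* is cyclic of order q - 1 = 160800. A cyclic group of order m has exactly φ(m) generators. Here m = 160800 = 2^5 · 3 · 5^2 · 67, so the number of primitive elements is φ(160800) = 42240.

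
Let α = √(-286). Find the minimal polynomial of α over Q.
m_α(x) = x^2 + 286

α satisfies α^2 + 286 = 0, so x^2 + 286 annihilates α. Since d = -286 is squarefree and ≠ 1, it is not a perfect square in Q, so x^2 + 286 has no rational root and is therefore irreducible over Q (a degree-2 polynomial over a field is irreducible iff it has no root). Hence m_α(x) = x^2 + 286.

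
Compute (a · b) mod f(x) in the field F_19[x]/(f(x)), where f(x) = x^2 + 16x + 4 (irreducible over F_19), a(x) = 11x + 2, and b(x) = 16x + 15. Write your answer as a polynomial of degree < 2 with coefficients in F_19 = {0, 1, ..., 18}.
a · b ≡ 3x + 10 (mod f(x))

Multiply in F_19[x]: a(x)·b(x) = (11x + 2)·(16x + 15) = 5x^2 + 7x + 11. This has degree ≥ 2, so divide by f(x) over F_19: 5x^2 + 7x + 11 = (5)·(x^2 + 16x + 4) + (3x + 10). Hence a·b ≡ 3x + 10 (mod f). (F_19[x]/(f) is a field with 19^2 = 361 elements since f is irreducible of degree 2.)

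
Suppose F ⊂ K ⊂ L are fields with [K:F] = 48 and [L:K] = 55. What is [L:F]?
[L:F] = 2640

The tower law says that for any tower of field extensions F ⊂ K ⊂ L with finite degrees, [L:F] = [L:K] · [K:F]. Here this gives [L:F] = 55 · 48 = 2640.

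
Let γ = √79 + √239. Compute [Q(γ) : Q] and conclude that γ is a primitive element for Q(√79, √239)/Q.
[Q(γ) : Q] = 4 (equivalently, Q(γ) = Q(√79, √239))

Obviously Q(γ) ⊆ Q(√79, √239), and [Q(√79, √239):Q] = 4 (since 79, 239 are distinct squarefree integers > 1 with 18881 not a perfect square). To show equality we compute the minimal polynomial of γ. From γ = √79 + √239: γ^2 = 79 + 2√(18881) + 239 = 318 + 2√(18881), so γ^2 - 318 = 2√(18881); squaring, (γ^2 - 318)^2 = 4·18881, i.e. γ^4 - 636γ^2 + 101124 - 75524 = 0, i.e. γ^4 - 636γ^2 + 25600 = 0. So γ is a root of x^4 - 636x^2 + 25600. This polynomial is irreducible over Q: it has no rational root (each ±√79 ± √239 is irrational), and any factorization into two quadratics over Q would force √(18881) ∈ Q (pairing opposite roots) or √79, √239 ∈ Q (other pairings), all impossible. Hence [Q(γ):Q] = 4 = [Q(√79, √239):Q], so Q(γ) = Q(√79, √239).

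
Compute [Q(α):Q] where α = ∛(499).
[Q(α):Q] = 3

The minimal polynomial of α is x^3 - 499, irreducible over Q since 499 is not a perfect cube (so x^3 - 499 has no rational root). Hence [Q(α):Q] = deg(m_α) = 3.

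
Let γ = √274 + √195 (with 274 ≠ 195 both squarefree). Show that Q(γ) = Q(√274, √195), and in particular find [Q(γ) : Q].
[Q(γ) : Q] = 4 (equivalently, Q(γ) = Q(√274, √195))

Obviously Q(γ) ⊆ Q(√274, √195), and [Q(√274, √195):Q] = 4 (since 274, 195 are distinct squarefree integers > 1 with 53430 not a perfect square). To show equality we compute the minimal polynomial of γ. From γ = √274 + √195: γ^2 = 274 + 2√(53430) + 195 = 469 + 2√(53430), so γ^2 - 469 = 2√(53430); squaring, (γ^2 - 469)^2 = 4·53430, i.e. γ^4 - 938γ^2 + 219961 - 213720 = 0, i.e. γ^4 - 938γ^2 + 6241 = 0. So γ is a root of x^4 - 938x^2 + 6241. This polynomial is irreducible over Q: it has no rational root (each ±√274 ± √195 is irrational), and any factorization into two quadratics over Q would force √(53430) ∈ Q (pairing opposite roots) or √274, √195 ∈ Q (other pairings), all impossible. Hence [Q(γ):Q] = 4 = [Q(√274, √195):Q], so Q(γ) = Q(√274, √195).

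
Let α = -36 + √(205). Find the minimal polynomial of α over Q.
m_α(x) = x^2 + 72x + 1091

From α + 36 = √(205), squaring gives (α + 36)^2 = 205, i.e. α^2 + 72α + 1296 = 205, so α^2 + 72α + 1091 = 0. The discriminant of x^2 + 72x + 1091 is (72)^2 - 4·(1091) = 5184 - 4364 = 820, and 4·(205) is not a perfect square in Q since 205 is squarefree and ≠ 1. Hence x^2 + 72x + 1091 is irreducible over Q and is the minimal polynomial of α.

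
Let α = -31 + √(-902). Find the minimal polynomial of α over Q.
m_α(x) = x^2 + 62x + 1863

From α + 31 = √(-902), squaring gives (α + 31)^2 = -902, i.e. α^2 + 62α + 961 = -902, so α^2 + 62α + 1863 = 0. The discriminant of x^2 + 62x + 1863 is (62)^2 - 4·(1863) = 3844 - 7452 = -3608, and 4·(-902) is not a perfect square in Q since -902 is squarefree and ≠ 1. Hence x^2 + 62x + 1863 is irreducible over Q and is the minimal polynomial of α.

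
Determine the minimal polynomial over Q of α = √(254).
m_α(x) = x^2 - 254

α satisfies α^2 - 254 = 0, so x^2 - 254 annihilates α. Since d = 254 is squarefree and ≠ 1, it is not a perfect square in Q, so x^2 - 254 has no rational root and is therefore irreducible over Q (a degree-2 polynomial over a field is irreducible iff it has no root). Hence m_α(x) = x^2 - 254.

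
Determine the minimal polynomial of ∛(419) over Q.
m_α(x) = x^3 - 419

α satisfies α^3 = 419, so x^3 - 419 annihilates α. By the rational root test, a rational root p/q (in lowest terms) of x^3 - 419 would satisfy p^3 = 419 q^3, forcing q = 1 and p^3 = 419; but 419 is not a perfect cube, contradiction. A monic cubic over Q with no rational root is irreducible (any nontrivial factorization would include a linear factor). Hence x^3 - 419 is the minimal polynomial of α, and in particular [Q(α):Q] = 3.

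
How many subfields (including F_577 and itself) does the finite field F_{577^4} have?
F_{577^4} has 3 subfields

The subfields of F_{p^n} are exactly the fields F_{p^d} for d | n (each is the fixed field of the unique index-d subgroup of Gal(F_{p^n}/F_p) ≅ Z/nZ). The divisors of n = 4 are {1, 2, 4}, giving 3 subfields: F_{577^1}, F_{577^2}, F_{577^4}.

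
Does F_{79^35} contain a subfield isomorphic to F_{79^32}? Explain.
No: F_{79^32} is not a subfield of F_{79^35}

F_{p^m} embeds in F_{p^n} iff m | n. Here 32 ∤ 35 (since 35 = 1·32 + 3 with remainder 3 ≠ 0), so F_{79^32} is not a subfield of F_{79^35}. Equivalently: if it were, the tower law would give 32 = [F_{79^32}:F_79] dividing [F_{79^35}:F_79] = 35, contradiction.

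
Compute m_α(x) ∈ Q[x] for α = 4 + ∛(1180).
m_α(x) = x^3 - 12x^2 + 48x - 1244

Set β = α - 4 = ∛(1180), so β^3 = 1180. Then (α - 4)^3 - 1180 = 0, i.e. α is a root of g(x) = (x - 4)^3 - 1180 = x^3 - 12x^2 + 48x - 1244. Since g(x) = h(x - 4) where h(x) = x^3 - 1180, and h is irreducible over Q (because 1180 is not a perfect cube, so h has no rational root, and a monic cubic with no rational root is irreducible), g is also irreducible (irreducibility is preserved under the substitution x → x - 4). Hence m_α(x) = x^3 - 12x^2 + 48x - 1244.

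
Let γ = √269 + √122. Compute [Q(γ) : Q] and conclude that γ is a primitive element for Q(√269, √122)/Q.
[Q(γ) : Q] = 4 (equivalently, Q(γ) = Q(√269, √122))

Obviously Q(γ) ⊆ Q(√269, √122), and [Q(√269, √122):Q] = 4 (since 269, 122 are distinct squarefree integers > 1 with 32818 not a perfect square). To show equality we compute the minimal polynomial of γ. From γ = √269 + √122: γ^2 = 269 + 2√(32818) + 122 = 391 + 2√(32818), so γ^2 - 391 = 2√(32818); squaring, (γ^2 - 391)^2 = 4·32818, i.e. γ^4 - 782γ^2 + 152881 - 131272 = 0, i.e. γ^4 - 782γ^2 + 21609 = 0. So γ is a root of x^4 - 782x^2 + 21609. This polynomial is irreducible over Q: it has no rational root (each ±√269 ± √122 is irrational), and any factorization into two quadratics over Q would force √(32818) ∈ Q (pairing opposite roots) or √269, √122 ∈ Q (other pairings), all impossible. Hence [Q(γ):Q] = 4 = [Q(√269, √122):Q], so Q(γ) = Q(√269, √122).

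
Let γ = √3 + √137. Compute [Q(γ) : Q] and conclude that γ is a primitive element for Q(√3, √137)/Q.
[Q(γ) : Q] = 4 (equivalently, Q(γ) = Q(√3, √137))

Obviously Q(γ) ⊆ Q(√3, √137), and [Q(√3, √137):Q] = 4 (since 3, 137 are distinct squarefree integers > 1 with 411 not a perfect square). To show equality we compute the minimal polynomial of γ. From γ = √3 + √137: γ^2 = 3 + 2√(411) + 137 = 140 + 2√(411), so γ^2 - 140 = 2√(411); squaring, (γ^2 - 140)^2 = 4·411, i.e. γ^4 - 280γ^2 + 19600 - 1644 = 0, i.e. γ^4 - 280γ^2 + 17956 = 0. So γ is a root of x^4 - 280x^2 + 17956. This polynomial is irreducible over Q: it has no rational root (each ±√3 ± √137 is irrational), and any factorization into two quadratics over Q would force √(411) ∈ Q (pairing opposite roots) or √3, √137 ∈ Q (other pairings), all impossible. Hence [Q(γ):Q] = 4 = [Q(√3, √137):Q], so Q(γ) = Q(√3, √137).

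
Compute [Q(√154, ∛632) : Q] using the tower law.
[Q(√154, ∛632) : Q] = 6

Let L = Q(√154, ∛632). Since Q(√154) ⊂ L and [Q(√154):Q] = 2, the tower law gives 2 | [L:Q]. Likewise Q(∛632) ⊂ L with [Q(∛632):Q] = 3 (because 632 is not a perfect cube), so 3 | [L:Q]. As gcd(2,3) = 1, [L:Q] is divisible by 6. Conversely L is generated over Q by √154 and ∛632, so [L:Q] ≤ 2·3 = 6. Therefore [Q(√154, ∛632) : Q] = 6.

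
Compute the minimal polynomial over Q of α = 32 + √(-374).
m_α(x) = x^2 - 64x + 1398

From α - 32 = √(-374), squaring gives (α - 32)^2 = -374, i.e. α^2 - 64α + 1024 = -374, so α^2 - 64α + 1398 = 0. The discriminant of x^2 - 64x + 1398 is (-64)^2 - 4·(1398) = 4096 - 5592 = -1496, and 4·(-374) is not a perfect square in Q since -374 is squarefree and ≠ 1. Hence x^2 - 64x + 1398 is irreducible over Q and is the minimal polynomial of α.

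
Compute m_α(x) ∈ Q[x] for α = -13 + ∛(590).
m_α(x) = x^3 + 39x^2 + 507x + 1607

Set β = α + 13 = ∛(590), so β^3 = 590. Then (α + 13)^3 - 590 = 0, i.e. α is a root of g(x) = (x + 13)^3 - 590 = x^3 + 39x^2 + 507x + 1607. Since g(x) = h(x + 13) where h(x) = x^3 - 590, and h is irreducible over Q (because 590 is not a perfect cube, so h has no rational root, and a monic cubic with no rational root is irreducible), g is also irreducible (irreducibility is preserved under the substitution x → x + 13). Hence m_α(x) = x^3 + 39x^2 + 507x + 1607.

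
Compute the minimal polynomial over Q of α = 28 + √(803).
m_α(x) = x^2 - 56x - 19

From α - 28 = √(803), squaring gives (α - 28)^2 = 803, i.e. α^2 - 56α + 784 = 803, so α^2 - 56α - 19 = 0. The discriminant of x^2 - 56x - 19 is (-56)^2 - 4·(-19) = 3136 + 76 = 3212, and 4·(803) is not a perfect square in Q since 803 is squarefree and ≠ 1. Hence x^2 - 56x - 19 is irreducible over Q and is the minimal polynomial of α.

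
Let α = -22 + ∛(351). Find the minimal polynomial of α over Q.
m_α(x) = x^3 + 66x^2 + 1452x + 10297

Set β = α + 22 = ∛(351), so β^3 = 351. Then (α + 22)^3 - 351 = 0, i.e. α is a root of g(x) = (x + 22)^3 - 351 = x^3 + 66x^2 + 1452x + 10297. Since g(x) = h(x + 22) where h(x) = x^3 - 351, and h is irreducible over Q (because 351 is not a perfect cube, so h has no rational root, and a monic cubic with no rational root is irreducible), g is also irreducible (irreducibility is preserved under the substitution x → x + 22). Hence m_α(x) = x^3 + 66x^2 + 1452x + 10297.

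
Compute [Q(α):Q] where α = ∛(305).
[Q(α):Q] = 3

The minimal polynomial of α is x^3 - 305, irreducible over Q since 305 is not a perfect cube (so x^3 - 305 has no rational root). Hence [Q(α):Q] = deg(m_α) = 3.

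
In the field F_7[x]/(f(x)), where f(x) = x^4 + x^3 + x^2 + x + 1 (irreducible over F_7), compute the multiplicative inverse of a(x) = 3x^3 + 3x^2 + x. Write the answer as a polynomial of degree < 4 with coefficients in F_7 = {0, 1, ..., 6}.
a(x)^(-1) ≡ 4x^3 + 6 (mod f(x))

Since f is irreducible over F_7, F_7[x]/(f) is a field and a(x) ≠ 0 has an inverse. Apply the extended Euclidean algorithm to f(x) and a(x) in F_7[x]: f(x) = (5x)·a(x) + (3x^2 + x + 1);  a(x) = (x + 3)·(3x^2 + x + 1) + (4x + 4);  (3x^2 + x + 1) = (6x + 3)·(4x + 4) + (3). The last nonzero remainder is the constant 3 = gcd(f, a) in F_7. Back-substituting through the division chain expresses 3 = s(x)·a(x) + t(x)·f(x) with s(x) ≡ 5x^3 + 4 (mod f), so (5x^3 + 4)·a(x) ≡ 3 (mod f). Multiplying by 3^(-1) ≡ 5 in F_7 gives a(x)^(-1) ≡ 5·(5x^3 + 4) ≡ 4x^3 + 6 (mod f). Check: (3x^3 + 3x^2 + x)·(4x^3 + 6) = 5x^6 + 5x^5 + 4x^4 + 4x^3 + 4x^2 + 6x ≡ 1 (mod x^4 + x^3 + x^2 + x + 1).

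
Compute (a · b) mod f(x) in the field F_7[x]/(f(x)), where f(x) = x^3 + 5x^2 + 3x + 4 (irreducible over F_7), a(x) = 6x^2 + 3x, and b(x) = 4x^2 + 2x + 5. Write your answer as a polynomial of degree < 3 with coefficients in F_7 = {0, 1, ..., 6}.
a · b ≡ 3x^2 + 4x + 6 (mod f(x))

Multiply in F_7[x]: a(x)·b(x) = (6x^2 + 3x)·(4x^2 + 2x + 5) = 3x^4 + 3x^3 + x^2 + x. This has degree ≥ 3, so divide by f(x) over F_7: 3x^4 + 3x^3 + x^2 + x = (3x + 2)·(x^3 + 5x^2 + 3x + 4) + (3x^2 + 4x + 6). Hence a·b ≡ 3x^2 + 4x + 6 (mod f). (F_7[x]/(f) is a field with 7^3 = 343 elements since f is irreducible of degree 3.)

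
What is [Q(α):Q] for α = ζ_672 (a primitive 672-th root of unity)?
[Q(α):Q] = 192

The minimal polynomial of ζ_672 over Q is the 672-th cyclotomic polynomial Φ_672(x), which is irreducible over Q and has degree φ(672) = 192. Hence [Q(α):Q] = φ(672) = 192.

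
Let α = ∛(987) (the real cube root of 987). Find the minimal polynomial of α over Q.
m_α(x) = x^3 - 987

α satisfies α^3 = 987, so x^3 - 987 annihilates α. By the rational root test, a rational root p/q (in lowest terms) of x^3 - 987 would satisfy p^3 = 987 q^3, forcing q = 1 and p^3 = 987; but 987 is not a perfect cube, contradiction. A monic cubic over Q with no rational root is irreducible (any nontrivial factorization would include a linear factor). Hence x^3 - 987 is the minimal polynomial of α, and in particular [Q(α):Q] = 3.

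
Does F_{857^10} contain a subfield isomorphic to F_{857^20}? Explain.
No: F_{857^20} is not a subfield of F_{857^10}

F_{p^m} embeds in F_{p^n} iff m | n. Here 20 ∤ 10 (since 10 = 0·20 + 10 with remainder 10 ≠ 0), so F_{857^20} is not a subfield of F_{857^10}. Equivalently: if it were, the tower law would give 20 = [F_{857^20}:F_857] dividing [F_{857^10}:F_857] = 10, contradiction.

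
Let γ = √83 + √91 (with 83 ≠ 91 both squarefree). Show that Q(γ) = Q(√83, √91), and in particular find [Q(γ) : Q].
[Q(γ) : Q] = 4 (equivalently, Q(γ) = Q(√83, √91))

Obviously Q(γ) ⊆ Q(√83, √91), and [Q(√83, √91):Q] = 4 (since 83, 91 are distinct squarefree integers > 1 with 7553 not a perfect square). To show equality we compute the minimal polynomial of γ. From γ = √83 + √91: γ^2 = 83 + 2√(7553) + 91 = 174 + 2√(7553), so γ^2 - 174 = 2√(7553); squaring, (γ^2 - 174)^2 = 4·7553, i.e. γ^4 - 348γ^2 + 30276 - 30212 = 0, i.e. γ^4 - 348γ^2 + 64 = 0. So γ is a root of x^4 - 348x^2 + 64. This polynomial is irreducible over Q: it has no rational root (each ±√83 ± √91 is irrational), and any factorization into two quadratics over Q would force √(7553) ∈ Q (pairing opposite roots) or √83, √91 ∈ Q (other pairings), all impossible. Hence [Q(γ):Q] = 4 = [Q(√83, √91):Q], so Q(γ) = Q(√83, √91).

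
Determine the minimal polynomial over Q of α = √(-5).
m_α(x) = x^2 + 5

α satisfies α^2 + 5 = 0, so x^2 + 5 annihilates α. Since d = -5 is squarefree and ≠ 1, it is not a perfect square in Q, so x^2 + 5 has no rational root and is therefore irreducible over Q (a degree-2 polynomial over a field is irreducible iff it has no root). Hence m_α(x) = x^2 + 5.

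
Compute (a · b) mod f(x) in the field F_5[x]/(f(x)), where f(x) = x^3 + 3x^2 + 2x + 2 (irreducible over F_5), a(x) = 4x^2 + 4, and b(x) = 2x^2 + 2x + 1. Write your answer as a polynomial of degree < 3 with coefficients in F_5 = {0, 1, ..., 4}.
a · b ≡ 4x^2 + 4x + 1 (mod f(x))

Multiply in F_5[x]: a(x)·b(x) = (4x^2 + 4)·(2x^2 + 2x + 1) = 3x^4 + 3x^3 + 2x^2 + 3x + 4. This has degree ≥ 3, so divide by f(x) over F_5: 3x^4 + 3x^3 + 2x^2 + 3x + 4 = (3x + 4)·(x^3 + 3x^2 + 2x + 2) + (4x^2 + 4x + 1). Hence a·b ≡ 4x^2 + 4x + 1 (mod f). (F_5[x]/(f) is a field with 5^3 = 125 elements since f is irreducible of degree 3.)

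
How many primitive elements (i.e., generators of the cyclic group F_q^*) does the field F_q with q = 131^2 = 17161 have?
There are φ(17160) = 3840 primitive elements

F_q^* is cyclic of order q - 1 = 17160. A cyclic group of order m has exactly φ(m) generators. Here m = 17160 = 2^3 · 3 · 5 · 11 · 13, so the number of primitive elements is φ(17160) = 3840.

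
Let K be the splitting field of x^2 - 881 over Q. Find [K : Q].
[K : Q] = 2

f(x) = x^2 - 881 factors as (x - √881)(x + √881). The splitting field is K = Q(√881). Since 881 is squarefree and > 1, it is not a perfect square, so x^2 - 881 is irreducible over Q and [Q(√881) : Q] = 2. Hence [K : Q] = 2.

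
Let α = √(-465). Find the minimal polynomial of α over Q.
m_α(x) = x^2 + 465

α satisfies α^2 + 465 = 0, so x^2 + 465 annihilates α. Since d = -465 is squarefree and ≠ 1, it is not a perfect square in Q, so x^2 + 465 has no rational root and is therefore irreducible over Q (a degree-2 polynomial over a field is irreducible iff it has no root). Hence m_α(x) = x^2 + 465.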